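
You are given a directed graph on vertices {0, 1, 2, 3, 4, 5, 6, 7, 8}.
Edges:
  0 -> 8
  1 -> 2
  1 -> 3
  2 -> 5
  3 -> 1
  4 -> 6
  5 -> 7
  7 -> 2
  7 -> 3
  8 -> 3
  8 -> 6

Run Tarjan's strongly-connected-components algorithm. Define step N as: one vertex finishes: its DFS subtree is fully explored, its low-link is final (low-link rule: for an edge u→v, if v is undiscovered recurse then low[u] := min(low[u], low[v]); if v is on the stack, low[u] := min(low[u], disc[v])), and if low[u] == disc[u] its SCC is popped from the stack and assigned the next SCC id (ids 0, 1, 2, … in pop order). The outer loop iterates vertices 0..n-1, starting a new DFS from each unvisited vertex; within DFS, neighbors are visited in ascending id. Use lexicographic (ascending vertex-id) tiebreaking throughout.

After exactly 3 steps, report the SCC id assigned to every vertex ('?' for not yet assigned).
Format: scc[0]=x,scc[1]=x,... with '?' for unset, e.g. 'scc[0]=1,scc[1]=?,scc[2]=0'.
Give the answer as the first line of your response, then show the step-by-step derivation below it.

scc[0]=?,scc[1]=?,scc[2]=?,scc[3]=?,scc[4]=?,scc[5]=?,scc[6]=?,scc[7]=?,scc[8]=?

step 1: low=(low[0]=0,low[1]=3,low[2]=4,low[3]=2,low[4]=?,low[5]=5,low[6]=?,low[7]=2,low[8]=1); scc=(scc[0]=?,scc[1]=?,scc[2]=?,scc[3]=?,scc[4]=?,scc[5]=?,scc[6]=?,scc[7]=?,scc[8]=?)
step 2: low=(low[0]=0,low[1]=3,low[2]=4,low[3]=2,low[4]=?,low[5]=2,low[6]=?,low[7]=2,low[8]=1); scc=(scc[0]=?,scc[1]=?,scc[2]=?,scc[3]=?,scc[4]=?,scc[5]=?,scc[6]=?,scc[7]=?,scc[8]=?)
step 3: low=(low[0]=0,low[1]=3,low[2]=2,low[3]=2,low[4]=?,low[5]=2,low[6]=?,low[7]=2,low[8]=1); scc=(scc[0]=?,scc[1]=?,scc[2]=?,scc[3]=?,scc[4]=?,scc[5]=?,scc[6]=?,scc[7]=?,scc[8]=?)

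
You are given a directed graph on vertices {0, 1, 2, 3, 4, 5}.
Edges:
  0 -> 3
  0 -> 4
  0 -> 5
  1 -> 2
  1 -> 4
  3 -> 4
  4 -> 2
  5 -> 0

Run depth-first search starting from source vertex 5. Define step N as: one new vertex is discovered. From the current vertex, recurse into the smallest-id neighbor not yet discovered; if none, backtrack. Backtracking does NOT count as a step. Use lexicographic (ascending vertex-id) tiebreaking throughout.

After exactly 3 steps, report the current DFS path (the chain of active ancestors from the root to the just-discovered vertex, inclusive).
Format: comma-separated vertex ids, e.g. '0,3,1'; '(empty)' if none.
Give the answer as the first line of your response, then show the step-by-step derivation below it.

5,0,3

step 1: discover 5; path=5; order=5
step 2: discover 0; path=5>0; order=5,0
step 3: discover 3; path=5>0>3; order=5,0,3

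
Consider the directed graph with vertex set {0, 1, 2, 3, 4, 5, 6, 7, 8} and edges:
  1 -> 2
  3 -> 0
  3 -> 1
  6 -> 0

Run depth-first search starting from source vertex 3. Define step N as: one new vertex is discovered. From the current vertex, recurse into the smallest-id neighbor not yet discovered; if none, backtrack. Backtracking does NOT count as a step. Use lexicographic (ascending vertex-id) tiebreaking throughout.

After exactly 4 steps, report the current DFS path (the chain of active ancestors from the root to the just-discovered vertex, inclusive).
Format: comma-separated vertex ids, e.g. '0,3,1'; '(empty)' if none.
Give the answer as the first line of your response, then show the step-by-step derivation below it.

3,1,2

step 1: discover 3; path=3; order=3
step 2: discover 0; path=3>0; order=3,0
step 3: discover 1; path=3>1; order=3,0,1
step 4: discover 2; path=3>1>2; order=3,0,1,2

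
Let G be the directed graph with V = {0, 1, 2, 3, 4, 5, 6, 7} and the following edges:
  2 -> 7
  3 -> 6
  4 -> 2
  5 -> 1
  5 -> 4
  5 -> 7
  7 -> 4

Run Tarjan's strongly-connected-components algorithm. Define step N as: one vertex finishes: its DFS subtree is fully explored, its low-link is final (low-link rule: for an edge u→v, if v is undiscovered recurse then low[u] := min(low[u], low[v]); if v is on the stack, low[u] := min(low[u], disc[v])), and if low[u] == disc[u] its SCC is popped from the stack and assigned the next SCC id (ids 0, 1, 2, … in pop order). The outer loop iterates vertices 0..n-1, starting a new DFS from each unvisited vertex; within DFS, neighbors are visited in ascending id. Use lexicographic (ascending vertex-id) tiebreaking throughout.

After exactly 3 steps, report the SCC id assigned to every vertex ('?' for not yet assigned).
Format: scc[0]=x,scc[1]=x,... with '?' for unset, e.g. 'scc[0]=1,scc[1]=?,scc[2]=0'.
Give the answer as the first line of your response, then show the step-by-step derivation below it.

scc[0]=0,scc[1]=1,scc[2]=?,scc[3]=?,scc[4]=?,scc[5]=?,scc[6]=?,scc[7]=?

step 1: low=(low[0]=0,low[1]=?,low[2]=?,low[3]=?,low[4]=?,low[5]=?,low[6]=?,low[7]=?); scc=(scc[0]=0,scc[1]=?,scc[2]=?,scc[3]=?,scc[4]=?,scc[5]=?,scc[6]=?,scc[7]=?)
step 2: low=(low[0]=0,low[1]=1,low[2]=?,low[3]=?,low[4]=?,low[5]=?,low[6]=?,low[7]=?); scc=(scc[0]=0,scc[1]=1,scc[2]=?,scc[3]=?,scc[4]=?,scc[5]=?,scc[6]=?,scc[7]=?)
step 3: low=(low[0]=0,low[1]=1,low[2]=2,low[3]=?,low[4]=2,low[5]=?,low[6]=?,low[7]=3); scc=(scc[0]=0,scc[1]=1,scc[2]=?,scc[3]=?,scc[4]=?,scc[5]=?,scc[6]=?,scc[7]=?)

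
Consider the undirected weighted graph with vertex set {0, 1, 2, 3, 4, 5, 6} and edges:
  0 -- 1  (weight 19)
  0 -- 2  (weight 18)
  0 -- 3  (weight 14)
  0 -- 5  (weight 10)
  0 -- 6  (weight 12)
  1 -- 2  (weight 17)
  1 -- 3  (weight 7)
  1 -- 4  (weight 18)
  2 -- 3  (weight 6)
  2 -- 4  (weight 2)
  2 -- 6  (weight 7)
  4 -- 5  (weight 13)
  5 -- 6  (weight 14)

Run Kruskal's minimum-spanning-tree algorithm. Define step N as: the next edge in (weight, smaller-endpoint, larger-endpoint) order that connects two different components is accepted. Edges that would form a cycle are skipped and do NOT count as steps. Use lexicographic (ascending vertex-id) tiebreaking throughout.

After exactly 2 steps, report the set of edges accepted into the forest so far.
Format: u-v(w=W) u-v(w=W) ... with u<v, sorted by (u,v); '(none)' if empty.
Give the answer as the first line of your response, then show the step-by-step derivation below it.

2-3(w=6) 2-4(w=2)

step 1: add edge 2-4 (w=2); MST = {2-4(w=2)}
step 2: add edge 2-3 (w=6); MST = {2-3(w=6) 2-4(w=2)}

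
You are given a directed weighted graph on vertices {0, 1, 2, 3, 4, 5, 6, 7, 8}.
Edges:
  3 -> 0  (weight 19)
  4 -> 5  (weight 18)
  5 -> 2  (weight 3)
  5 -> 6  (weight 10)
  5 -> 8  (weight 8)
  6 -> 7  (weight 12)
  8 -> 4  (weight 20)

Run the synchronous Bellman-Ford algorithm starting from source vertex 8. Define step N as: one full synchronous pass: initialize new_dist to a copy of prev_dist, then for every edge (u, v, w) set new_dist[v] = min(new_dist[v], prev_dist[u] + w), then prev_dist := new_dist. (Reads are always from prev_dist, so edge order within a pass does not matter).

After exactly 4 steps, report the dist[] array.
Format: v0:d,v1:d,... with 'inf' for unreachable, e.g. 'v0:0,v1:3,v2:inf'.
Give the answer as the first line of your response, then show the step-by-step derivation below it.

v0:inf,v1:inf,v2:41,v3:inf,v4:20,v5:38,v6:48,v7:60,v8:0

step 1: dist = v0:inf,v1:inf,v2:inf,v3:inf,v4:20,v5:inf,v6:inf,v7:inf,v8:0
step 2: dist = v0:inf,v1:inf,v2:inf,v3:inf,v4:20,v5:38,v6:inf,v7:inf,v8:0
step 3: dist = v0:inf,v1:inf,v2:41,v3:inf,v4:20,v5:38,v6:48,v7:inf,v8:0
step 4: dist = v0:inf,v1:inf,v2:41,v3:inf,v4:20,v5:38,v6:48,v7:60,v8:0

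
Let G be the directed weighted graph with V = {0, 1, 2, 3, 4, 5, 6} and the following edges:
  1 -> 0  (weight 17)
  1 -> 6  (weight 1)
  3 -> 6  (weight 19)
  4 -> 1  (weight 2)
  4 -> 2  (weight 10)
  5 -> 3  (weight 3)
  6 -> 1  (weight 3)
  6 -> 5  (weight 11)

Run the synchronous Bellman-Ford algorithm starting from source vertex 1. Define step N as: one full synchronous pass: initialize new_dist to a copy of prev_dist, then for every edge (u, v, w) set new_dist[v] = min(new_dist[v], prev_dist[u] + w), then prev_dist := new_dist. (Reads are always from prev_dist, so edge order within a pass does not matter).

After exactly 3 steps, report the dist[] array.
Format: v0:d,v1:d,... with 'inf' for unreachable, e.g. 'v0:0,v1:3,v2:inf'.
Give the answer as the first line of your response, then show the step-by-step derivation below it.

v0:17,v1:0,v2:inf,v3:15,v4:inf,v5:12,v6:1

step 1: dist = v0:17,v1:0,v2:inf,v3:inf,v4:inf,v5:inf,v6:1
step 2: dist = v0:17,v1:0,v2:inf,v3:inf,v4:inf,v5:12,v6:1
step 3: dist = v0:17,v1:0,v2:inf,v3:15,v4:inf,v5:12,v6:1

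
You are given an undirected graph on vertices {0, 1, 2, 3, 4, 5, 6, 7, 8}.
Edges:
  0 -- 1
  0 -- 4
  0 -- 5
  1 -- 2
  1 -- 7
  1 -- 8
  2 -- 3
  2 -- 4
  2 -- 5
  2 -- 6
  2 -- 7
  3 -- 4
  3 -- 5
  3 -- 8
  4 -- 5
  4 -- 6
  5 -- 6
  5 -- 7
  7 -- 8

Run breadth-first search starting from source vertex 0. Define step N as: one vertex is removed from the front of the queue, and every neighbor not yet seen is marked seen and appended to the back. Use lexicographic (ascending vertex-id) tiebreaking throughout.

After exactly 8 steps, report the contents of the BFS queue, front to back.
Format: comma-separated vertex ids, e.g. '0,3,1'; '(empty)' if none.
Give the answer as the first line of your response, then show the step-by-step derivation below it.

6

step 1: dequeue 0; queue=[1,4,5]; order=0
step 2: dequeue 1; queue=[4,5,2,7,8]; order=0,1
step 3: dequeue 4; queue=[5,2,7,8,3,6]; order=0,1,4
step 4: dequeue 5; queue=[2,7,8,3,6]; order=0,1,4,5
step 5: dequeue 2; queue=[7,8,3,6]; order=0,1,4,5,2
step 6: dequeue 7; queue=[8,3,6]; order=0,1,4,5,2,7
step 7: dequeue 8; queue=[3,6]; order=0,1,4,5,2,7,8
step 8: dequeue 3; queue=[6]; order=0,1,4,5,2,7,8,3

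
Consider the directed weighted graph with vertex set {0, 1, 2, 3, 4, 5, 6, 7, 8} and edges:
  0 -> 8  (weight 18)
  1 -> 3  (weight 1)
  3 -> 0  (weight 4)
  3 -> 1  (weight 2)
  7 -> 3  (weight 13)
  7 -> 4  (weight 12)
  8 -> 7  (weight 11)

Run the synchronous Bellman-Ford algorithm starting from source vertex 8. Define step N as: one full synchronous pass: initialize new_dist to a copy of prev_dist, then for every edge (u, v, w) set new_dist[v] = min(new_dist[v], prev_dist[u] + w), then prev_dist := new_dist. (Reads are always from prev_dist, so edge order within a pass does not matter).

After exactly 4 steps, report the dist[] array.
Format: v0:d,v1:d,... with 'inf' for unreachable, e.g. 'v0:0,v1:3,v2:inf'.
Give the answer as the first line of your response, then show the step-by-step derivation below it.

v0:28,v1:26,v2:inf,v3:24,v4:23,v5:inf,v6:inf,v7:11,v8:0

step 1: dist = v0:inf,v1:inf,v2:inf,v3:inf,v4:inf,v5:inf,v6:inf,v7:11,v8:0
step 2: dist = v0:inf,v1:inf,v2:inf,v3:24,v4:23,v5:inf,v6:inf,v7:11,v8:0
step 3: dist = v0:28,v1:26,v2:inf,v3:24,v4:23,v5:inf,v6:inf,v7:11,v8:0
step 4: dist = v0:28,v1:26,v2:inf,v3:24,v4:23,v5:inf,v6:inf,v7:11,v8:0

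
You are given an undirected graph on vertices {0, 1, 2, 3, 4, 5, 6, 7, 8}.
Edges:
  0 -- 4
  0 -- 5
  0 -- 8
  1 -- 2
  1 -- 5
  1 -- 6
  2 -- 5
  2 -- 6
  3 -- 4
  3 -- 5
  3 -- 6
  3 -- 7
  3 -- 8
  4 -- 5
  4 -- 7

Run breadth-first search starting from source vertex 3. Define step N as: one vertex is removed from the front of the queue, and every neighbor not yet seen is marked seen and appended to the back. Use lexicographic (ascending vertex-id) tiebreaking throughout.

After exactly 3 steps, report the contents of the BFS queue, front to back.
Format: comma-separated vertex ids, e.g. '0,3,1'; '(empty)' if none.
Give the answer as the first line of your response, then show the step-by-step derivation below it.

6,7,8,0,1,2

step 1: dequeue 3; queue=[4,5,6,7,8]; order=3
step 2: dequeue 4; queue=[5,6,7,8,0]; order=3,4
step 3: dequeue 5; queue=[6,7,8,0,1,2]; order=3,4,5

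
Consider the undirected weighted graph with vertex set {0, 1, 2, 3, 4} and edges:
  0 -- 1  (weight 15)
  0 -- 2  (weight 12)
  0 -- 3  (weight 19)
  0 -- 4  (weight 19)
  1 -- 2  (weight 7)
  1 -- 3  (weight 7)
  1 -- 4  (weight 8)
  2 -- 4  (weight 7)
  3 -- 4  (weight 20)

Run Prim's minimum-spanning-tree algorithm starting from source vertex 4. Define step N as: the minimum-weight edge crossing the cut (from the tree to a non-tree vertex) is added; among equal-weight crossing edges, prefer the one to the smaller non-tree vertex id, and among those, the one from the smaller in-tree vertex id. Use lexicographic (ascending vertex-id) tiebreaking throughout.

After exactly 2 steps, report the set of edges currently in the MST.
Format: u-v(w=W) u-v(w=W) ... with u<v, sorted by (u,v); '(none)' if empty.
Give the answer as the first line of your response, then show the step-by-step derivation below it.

1-2(w=7) 2-4(w=7)

step 1: add edge 2-4 (w=7); MST = {2-4(w=7)}
step 2: add edge 1-2 (w=7); MST = {1-2(w=7) 2-4(w=7)}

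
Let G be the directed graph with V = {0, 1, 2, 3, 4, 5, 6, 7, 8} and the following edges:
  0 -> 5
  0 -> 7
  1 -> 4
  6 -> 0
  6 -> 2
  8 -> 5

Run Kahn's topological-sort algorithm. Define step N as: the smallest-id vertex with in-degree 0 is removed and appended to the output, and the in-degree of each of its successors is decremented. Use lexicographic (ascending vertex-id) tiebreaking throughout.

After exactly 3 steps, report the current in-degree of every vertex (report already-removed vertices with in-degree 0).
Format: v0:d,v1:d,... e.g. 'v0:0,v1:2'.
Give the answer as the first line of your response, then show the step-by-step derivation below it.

v0:1,v1:0,v2:1,v3:0,v4:0,v5:2,v6:0,v7:1,v8:0

step 1: output 1; order=[1]; indeg=(1,0,1,0,0,2,0,1,0)
step 2: output 3; order=[1,3]; indeg=(1,0,1,0,0,2,0,1,0)
step 3: output 4; order=[1,3,4]; indeg=(1,0,1,0,0,2,0,1,0)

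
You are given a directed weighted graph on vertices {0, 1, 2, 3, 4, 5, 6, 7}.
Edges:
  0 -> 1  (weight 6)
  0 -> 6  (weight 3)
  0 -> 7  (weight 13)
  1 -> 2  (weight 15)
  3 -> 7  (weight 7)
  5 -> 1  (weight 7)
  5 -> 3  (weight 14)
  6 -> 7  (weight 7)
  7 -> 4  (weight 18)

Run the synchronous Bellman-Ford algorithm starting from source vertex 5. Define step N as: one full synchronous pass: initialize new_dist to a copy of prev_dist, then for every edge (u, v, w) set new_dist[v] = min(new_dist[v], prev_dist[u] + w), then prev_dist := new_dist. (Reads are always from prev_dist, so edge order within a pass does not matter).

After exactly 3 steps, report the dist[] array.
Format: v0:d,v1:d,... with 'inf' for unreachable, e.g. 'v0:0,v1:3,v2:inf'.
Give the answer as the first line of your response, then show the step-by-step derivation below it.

v0:inf,v1:7,v2:22,v3:14,v4:39,v5:0,v6:inf,v7:21

step 1: dist = v0:inf,v1:7,v2:inf,v3:14,v4:inf,v5:0,v6:inf,v7:inf
step 2: dist = v0:inf,v1:7,v2:22,v3:14,v4:inf,v5:0,v6:inf,v7:21
step 3: dist = v0:inf,v1:7,v2:22,v3:14,v4:39,v5:0,v6:inf,v7:21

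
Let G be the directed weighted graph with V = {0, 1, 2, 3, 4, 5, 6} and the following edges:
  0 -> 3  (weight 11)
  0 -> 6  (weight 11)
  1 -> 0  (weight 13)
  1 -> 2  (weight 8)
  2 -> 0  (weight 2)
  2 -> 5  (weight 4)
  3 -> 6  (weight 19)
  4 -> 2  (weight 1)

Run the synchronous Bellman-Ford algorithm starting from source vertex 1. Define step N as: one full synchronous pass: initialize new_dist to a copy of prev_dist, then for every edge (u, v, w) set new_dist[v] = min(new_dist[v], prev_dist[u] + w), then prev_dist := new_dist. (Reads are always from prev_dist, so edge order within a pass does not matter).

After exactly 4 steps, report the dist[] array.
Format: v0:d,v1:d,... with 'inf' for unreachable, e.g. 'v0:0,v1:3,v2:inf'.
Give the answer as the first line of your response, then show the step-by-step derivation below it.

v0:10,v1:0,v2:8,v3:21,v4:inf,v5:12,v6:21

step 1: dist = v0:13,v1:0,v2:8,v3:inf,v4:inf,v5:inf,v6:inf
step 2: dist = v0:10,v1:0,v2:8,v3:24,v4:inf,v5:12,v6:24
step 3: dist = v0:10,v1:0,v2:8,v3:21,v4:inf,v5:12,v6:21
step 4: dist = v0:10,v1:0,v2:8,v3:21,v4:inf,v5:12,v6:21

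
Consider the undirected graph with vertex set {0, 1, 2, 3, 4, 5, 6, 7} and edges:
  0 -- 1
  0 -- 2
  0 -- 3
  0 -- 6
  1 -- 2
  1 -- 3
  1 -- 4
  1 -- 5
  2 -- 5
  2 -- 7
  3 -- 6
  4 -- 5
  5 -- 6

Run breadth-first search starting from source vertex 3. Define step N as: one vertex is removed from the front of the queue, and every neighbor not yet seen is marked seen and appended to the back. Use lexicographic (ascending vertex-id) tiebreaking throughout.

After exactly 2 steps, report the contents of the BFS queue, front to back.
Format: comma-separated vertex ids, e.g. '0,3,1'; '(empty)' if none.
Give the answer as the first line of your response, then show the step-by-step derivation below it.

1,6,2

step 1: dequeue 3; queue=[0,1,6]; order=3
step 2: dequeue 0; queue=[1,6,2]; order=3,0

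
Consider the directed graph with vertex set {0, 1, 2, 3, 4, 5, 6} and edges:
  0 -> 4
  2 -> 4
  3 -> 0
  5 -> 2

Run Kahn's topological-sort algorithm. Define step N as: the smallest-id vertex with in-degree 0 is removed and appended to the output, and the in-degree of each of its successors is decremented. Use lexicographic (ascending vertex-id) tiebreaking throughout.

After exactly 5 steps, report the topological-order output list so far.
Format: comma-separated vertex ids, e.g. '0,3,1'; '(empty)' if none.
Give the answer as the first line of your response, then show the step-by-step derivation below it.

1,3,0,5,2

step 1: output 1; order=[1]; indeg=(1,0,1,0,2,0,0)
step 2: output 3; order=[1,3]; indeg=(0,0,1,0,2,0,0)
step 3: output 0; order=[1,3,0]; indeg=(0,0,1,0,1,0,0)
step 4: output 5; order=[1,3,0,5]; indeg=(0,0,0,0,1,0,0)
step 5: output 2; order=[1,3,0,5,2]; indeg=(0,0,0,0,0,0,0)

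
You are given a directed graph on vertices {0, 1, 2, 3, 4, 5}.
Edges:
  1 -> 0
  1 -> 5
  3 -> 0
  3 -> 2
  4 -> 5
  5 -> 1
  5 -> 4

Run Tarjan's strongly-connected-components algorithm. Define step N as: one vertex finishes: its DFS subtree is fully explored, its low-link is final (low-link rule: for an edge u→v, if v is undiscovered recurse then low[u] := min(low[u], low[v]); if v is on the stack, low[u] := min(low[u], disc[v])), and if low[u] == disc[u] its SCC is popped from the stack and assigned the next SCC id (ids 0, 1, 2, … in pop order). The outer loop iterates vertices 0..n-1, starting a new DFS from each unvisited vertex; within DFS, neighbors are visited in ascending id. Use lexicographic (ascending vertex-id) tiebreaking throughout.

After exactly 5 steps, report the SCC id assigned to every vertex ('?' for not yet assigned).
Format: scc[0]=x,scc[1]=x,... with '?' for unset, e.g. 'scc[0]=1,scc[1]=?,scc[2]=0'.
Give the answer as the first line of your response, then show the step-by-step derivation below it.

scc[0]=0,scc[1]=1,scc[2]=2,scc[3]=?,scc[4]=1,scc[5]=1

step 1: low=(low[0]=0,low[1]=?,low[2]=?,low[3]=?,low[4]=?,low[5]=?); scc=(scc[0]=0,scc[1]=?,scc[2]=?,scc[3]=?,scc[4]=?,scc[5]=?)
step 2: low=(low[0]=0,low[1]=1,low[2]=?,low[3]=?,low[4]=2,low[5]=1); scc=(scc[0]=0,scc[1]=?,scc[2]=?,scc[3]=?,scc[4]=?,scc[5]=?)
step 3: low=(low[0]=0,low[1]=1,low[2]=?,low[3]=?,low[4]=2,low[5]=1); scc=(scc[0]=0,scc[1]=?,scc[2]=?,scc[3]=?,scc[4]=?,scc[5]=?)
step 4: low=(low[0]=0,low[1]=1,low[2]=?,low[3]=?,low[4]=2,low[5]=1); scc=(scc[0]=0,scc[1]=1,scc[2]=?,scc[3]=?,scc[4]=1,scc[5]=1)
step 5: low=(low[0]=0,low[1]=1,low[2]=4,low[3]=?,low[4]=2,low[5]=1); scc=(scc[0]=0,scc[1]=1,scc[2]=2,scc[3]=?,scc[4]=1,scc[5]=1)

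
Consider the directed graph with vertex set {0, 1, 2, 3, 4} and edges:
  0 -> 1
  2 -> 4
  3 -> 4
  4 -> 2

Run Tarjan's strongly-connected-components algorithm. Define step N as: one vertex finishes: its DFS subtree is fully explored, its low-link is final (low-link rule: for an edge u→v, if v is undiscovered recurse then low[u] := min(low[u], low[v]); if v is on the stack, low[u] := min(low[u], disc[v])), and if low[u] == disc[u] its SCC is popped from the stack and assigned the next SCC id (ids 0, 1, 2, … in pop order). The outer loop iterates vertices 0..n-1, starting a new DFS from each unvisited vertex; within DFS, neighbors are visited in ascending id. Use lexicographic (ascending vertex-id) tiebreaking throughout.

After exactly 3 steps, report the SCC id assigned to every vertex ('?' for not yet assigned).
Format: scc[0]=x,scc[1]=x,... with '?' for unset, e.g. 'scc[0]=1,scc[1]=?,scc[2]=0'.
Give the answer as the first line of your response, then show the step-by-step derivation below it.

scc[0]=1,scc[1]=0,scc[2]=?,scc[3]=?,scc[4]=?

step 1: low=(low[0]=0,low[1]=1,low[2]=?,low[3]=?,low[4]=?); scc=(scc[0]=?,scc[1]=0,scc[2]=?,scc[3]=?,scc[4]=?)
step 2: low=(low[0]=0,low[1]=1,low[2]=?,low[3]=?,low[4]=?); scc=(scc[0]=1,scc[1]=0,scc[2]=?,scc[3]=?,scc[4]=?)
step 3: low=(low[0]=0,low[1]=1,low[2]=2,low[3]=?,low[4]=2); scc=(scc[0]=1,scc[1]=0,scc[2]=?,scc[3]=?,scc[4]=?)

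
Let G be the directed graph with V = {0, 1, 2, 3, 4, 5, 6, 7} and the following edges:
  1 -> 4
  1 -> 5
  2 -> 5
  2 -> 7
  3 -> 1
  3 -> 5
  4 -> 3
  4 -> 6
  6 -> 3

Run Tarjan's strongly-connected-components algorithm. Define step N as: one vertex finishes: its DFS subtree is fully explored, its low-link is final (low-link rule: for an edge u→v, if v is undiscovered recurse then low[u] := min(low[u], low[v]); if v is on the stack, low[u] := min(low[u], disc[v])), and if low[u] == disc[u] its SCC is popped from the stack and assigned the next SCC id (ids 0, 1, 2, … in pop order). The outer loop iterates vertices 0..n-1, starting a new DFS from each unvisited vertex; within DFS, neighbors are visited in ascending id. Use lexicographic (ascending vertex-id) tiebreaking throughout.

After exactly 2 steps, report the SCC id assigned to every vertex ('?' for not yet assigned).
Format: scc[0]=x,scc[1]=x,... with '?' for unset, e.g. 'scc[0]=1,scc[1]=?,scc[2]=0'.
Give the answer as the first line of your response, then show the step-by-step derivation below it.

scc[0]=0,scc[1]=?,scc[2]=?,scc[3]=?,scc[4]=?,scc[5]=1,scc[6]=?,scc[7]=?

step 1: low=(low[0]=0,low[1]=?,low[2]=?,low[3]=?,low[4]=?,low[5]=?,low[6]=?,low[7]=?); scc=(scc[0]=0,scc[1]=?,scc[2]=?,scc[3]=?,scc[4]=?,scc[5]=?,scc[6]=?,scc[7]=?)
step 2: low=(low[0]=0,low[1]=1,low[2]=?,low[3]=1,low[4]=2,low[5]=4,low[6]=?,low[7]=?); scc=(scc[0]=0,scc[1]=?,scc[2]=?,scc[3]=?,scc[4]=?,scc[5]=1,scc[6]=?,scc[7]=?)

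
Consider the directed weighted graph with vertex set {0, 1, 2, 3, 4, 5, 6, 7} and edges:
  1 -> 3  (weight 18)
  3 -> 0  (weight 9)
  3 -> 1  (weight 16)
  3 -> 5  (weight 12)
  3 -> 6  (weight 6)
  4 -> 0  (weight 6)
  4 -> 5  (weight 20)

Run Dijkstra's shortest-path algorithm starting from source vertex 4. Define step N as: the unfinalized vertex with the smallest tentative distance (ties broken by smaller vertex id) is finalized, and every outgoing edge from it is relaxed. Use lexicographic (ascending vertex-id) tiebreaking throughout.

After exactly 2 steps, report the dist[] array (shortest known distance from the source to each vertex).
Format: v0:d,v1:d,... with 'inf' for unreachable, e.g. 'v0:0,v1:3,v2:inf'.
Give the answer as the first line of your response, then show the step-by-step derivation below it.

v0:6,v1:inf,v2:inf,v3:inf,v4:0,v5:20,v6:inf,v7:inf

step 1: dist = v0:6,v1:inf,v2:inf,v3:inf,v4:0,v5:20,v6:inf,v7:inf
step 2: dist = v0:6,v1:inf,v2:inf,v3:inf,v4:0,v5:20,v6:inf,v7:inf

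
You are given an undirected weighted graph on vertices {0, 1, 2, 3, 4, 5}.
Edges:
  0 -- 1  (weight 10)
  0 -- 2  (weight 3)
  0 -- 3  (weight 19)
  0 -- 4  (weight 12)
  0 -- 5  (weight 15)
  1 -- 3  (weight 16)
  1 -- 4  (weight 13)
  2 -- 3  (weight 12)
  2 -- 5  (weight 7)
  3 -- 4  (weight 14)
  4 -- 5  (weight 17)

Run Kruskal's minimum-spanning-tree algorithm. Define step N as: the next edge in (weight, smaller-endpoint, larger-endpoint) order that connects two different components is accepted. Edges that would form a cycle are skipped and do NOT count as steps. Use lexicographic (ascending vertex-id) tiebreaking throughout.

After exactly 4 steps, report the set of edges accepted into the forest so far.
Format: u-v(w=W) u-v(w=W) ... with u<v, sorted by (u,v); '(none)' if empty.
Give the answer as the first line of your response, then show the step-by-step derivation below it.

0-1(w=10) 0-2(w=3) 0-4(w=12) 2-5(w=7)

step 1: add edge 0-2 (w=3); MST = {0-2(w=3)}
step 2: add edge 2-5 (w=7); MST = {0-2(w=3) 2-5(w=7)}
step 3: add edge 0-1 (w=10); MST = {0-1(w=10) 0-2(w=3) 2-5(w=7)}
step 4: add edge 0-4 (w=12); MST = {0-1(w=10) 0-2(w=3) 0-4(w=12) 2-5(w=7)}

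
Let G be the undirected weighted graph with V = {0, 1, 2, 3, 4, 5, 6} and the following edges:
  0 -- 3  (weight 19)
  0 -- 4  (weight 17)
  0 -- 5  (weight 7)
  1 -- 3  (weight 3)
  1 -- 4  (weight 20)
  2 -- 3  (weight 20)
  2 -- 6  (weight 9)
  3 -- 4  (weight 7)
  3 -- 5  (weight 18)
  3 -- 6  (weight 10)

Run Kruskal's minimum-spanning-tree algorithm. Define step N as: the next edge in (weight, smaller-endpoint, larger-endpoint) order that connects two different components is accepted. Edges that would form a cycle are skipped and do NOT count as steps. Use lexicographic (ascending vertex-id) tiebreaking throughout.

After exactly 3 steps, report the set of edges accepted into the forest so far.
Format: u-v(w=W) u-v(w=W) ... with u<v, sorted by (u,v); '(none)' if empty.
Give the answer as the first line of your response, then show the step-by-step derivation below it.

0-5(w=7) 1-3(w=3) 3-4(w=7)

step 1: add edge 1-3 (w=3); MST = {1-3(w=3)}
step 2: add edge 0-5 (w=7); MST = {0-5(w=7) 1-3(w=3)}
step 3: add edge 3-4 (w=7); MST = {0-5(w=7) 1-3(w=3) 3-4(w=7)}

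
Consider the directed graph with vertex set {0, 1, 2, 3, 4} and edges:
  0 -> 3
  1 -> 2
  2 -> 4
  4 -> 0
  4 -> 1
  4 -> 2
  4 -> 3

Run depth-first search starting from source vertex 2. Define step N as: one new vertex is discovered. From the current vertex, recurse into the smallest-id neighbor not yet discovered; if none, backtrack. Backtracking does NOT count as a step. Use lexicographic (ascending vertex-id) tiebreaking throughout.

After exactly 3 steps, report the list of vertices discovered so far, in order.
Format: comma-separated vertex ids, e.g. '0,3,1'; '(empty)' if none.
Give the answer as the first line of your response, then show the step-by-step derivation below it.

2,4,0

step 1: discover 2; path=2; order=2
step 2: discover 4; path=2>4; order=2,4
step 3: discover 0; path=2>4>0; order=2,4,0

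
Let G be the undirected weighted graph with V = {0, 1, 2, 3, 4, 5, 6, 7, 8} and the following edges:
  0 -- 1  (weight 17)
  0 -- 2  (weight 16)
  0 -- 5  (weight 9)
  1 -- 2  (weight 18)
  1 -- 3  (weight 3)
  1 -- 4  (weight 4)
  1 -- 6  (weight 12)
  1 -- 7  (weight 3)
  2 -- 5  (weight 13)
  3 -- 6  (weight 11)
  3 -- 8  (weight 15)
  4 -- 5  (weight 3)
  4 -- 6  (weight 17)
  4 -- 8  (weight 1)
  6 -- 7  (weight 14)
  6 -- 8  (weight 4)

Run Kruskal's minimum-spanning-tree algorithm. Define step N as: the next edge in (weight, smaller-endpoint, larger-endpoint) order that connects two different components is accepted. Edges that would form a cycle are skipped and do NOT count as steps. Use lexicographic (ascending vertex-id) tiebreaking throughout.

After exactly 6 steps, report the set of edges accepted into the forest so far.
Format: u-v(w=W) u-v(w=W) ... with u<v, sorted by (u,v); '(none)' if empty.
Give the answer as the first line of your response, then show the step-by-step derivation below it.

1-3(w=3) 1-4(w=4) 1-7(w=3) 4-5(w=3) 4-8(w=1) 6-8(w=4)

step 1: add edge 4-8 (w=1); MST = {4-8(w=1)}
step 2: add edge 1-3 (w=3); MST = {1-3(w=3) 4-8(w=1)}
step 3: add edge 1-7 (w=3); MST = {1-3(w=3) 1-7(w=3) 4-8(w=1)}
step 4: add edge 4-5 (w=3); MST = {1-3(w=3) 1-7(w=3) 4-5(w=3) 4-8(w=1)}
step 5: add edge 1-4 (w=4); MST = {1-3(w=3) 1-4(w=4) 1-7(w=3) 4-5(w=3) 4-8(w=1)}
step 6: add edge 6-8 (w=4); MST = {1-3(w=3) 1-4(w=4) 1-7(w=3) 4-5(w=3) 4-8(w=1) 6-8(w=4)}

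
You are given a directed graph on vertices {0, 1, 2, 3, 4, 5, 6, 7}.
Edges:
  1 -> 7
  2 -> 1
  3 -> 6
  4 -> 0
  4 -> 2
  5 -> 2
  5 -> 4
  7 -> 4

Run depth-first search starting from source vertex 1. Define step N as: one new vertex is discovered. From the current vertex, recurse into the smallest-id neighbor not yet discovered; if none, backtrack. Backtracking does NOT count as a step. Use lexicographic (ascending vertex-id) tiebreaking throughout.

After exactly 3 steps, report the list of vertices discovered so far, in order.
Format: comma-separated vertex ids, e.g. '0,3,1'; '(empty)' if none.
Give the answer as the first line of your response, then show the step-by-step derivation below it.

1,7,4

step 1: discover 1; path=1; order=1
step 2: discover 7; path=1>7; order=1,7
step 3: discover 4; path=1>7>4; order=1,7,4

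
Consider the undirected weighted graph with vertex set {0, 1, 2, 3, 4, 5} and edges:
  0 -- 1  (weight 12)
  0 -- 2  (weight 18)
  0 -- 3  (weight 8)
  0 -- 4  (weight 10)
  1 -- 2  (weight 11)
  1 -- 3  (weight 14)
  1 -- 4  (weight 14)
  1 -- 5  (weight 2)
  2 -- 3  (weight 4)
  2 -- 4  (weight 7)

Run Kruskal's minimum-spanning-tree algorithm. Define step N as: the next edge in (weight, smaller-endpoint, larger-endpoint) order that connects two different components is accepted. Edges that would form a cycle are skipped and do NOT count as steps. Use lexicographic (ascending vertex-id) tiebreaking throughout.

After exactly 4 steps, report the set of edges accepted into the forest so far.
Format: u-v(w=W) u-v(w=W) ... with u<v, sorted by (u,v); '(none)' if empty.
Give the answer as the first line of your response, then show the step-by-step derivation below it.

0-3(w=8) 1-5(w=2) 2-3(w=4) 2-4(w=7)

step 1: add edge 1-5 (w=2); MST = {1-5(w=2)}
step 2: add edge 2-3 (w=4); MST = {1-5(w=2) 2-3(w=4)}
step 3: add edge 2-4 (w=7); MST = {1-5(w=2) 2-3(w=4) 2-4(w=7)}
step 4: add edge 0-3 (w=8); MST = {0-3(w=8) 1-5(w=2) 2-3(w=4) 2-4(w=7)}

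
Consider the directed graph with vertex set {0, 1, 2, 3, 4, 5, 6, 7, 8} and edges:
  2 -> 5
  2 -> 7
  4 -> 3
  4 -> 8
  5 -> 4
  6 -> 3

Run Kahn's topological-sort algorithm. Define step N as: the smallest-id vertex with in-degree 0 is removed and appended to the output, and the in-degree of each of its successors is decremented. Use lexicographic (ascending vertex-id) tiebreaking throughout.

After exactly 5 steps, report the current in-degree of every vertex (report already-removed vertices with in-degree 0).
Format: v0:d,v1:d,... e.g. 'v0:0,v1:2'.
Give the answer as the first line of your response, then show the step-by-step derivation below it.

v0:0,v1:0,v2:0,v3:1,v4:0,v5:0,v6:0,v7:0,v8:0

step 1: output 0; order=[0]; indeg=(0,0,0,2,1,1,0,1,1)
step 2: output 1; order=[0,1]; indeg=(0,0,0,2,1,1,0,1,1)
step 3: output 2; order=[0,1,2]; indeg=(0,0,0,2,1,0,0,0,1)
step 4: output 5; order=[0,1,2,5]; indeg=(0,0,0,2,0,0,0,0,1)
step 5: output 4; order=[0,1,2,5,4]; indeg=(0,0,0,1,0,0,0,0,0)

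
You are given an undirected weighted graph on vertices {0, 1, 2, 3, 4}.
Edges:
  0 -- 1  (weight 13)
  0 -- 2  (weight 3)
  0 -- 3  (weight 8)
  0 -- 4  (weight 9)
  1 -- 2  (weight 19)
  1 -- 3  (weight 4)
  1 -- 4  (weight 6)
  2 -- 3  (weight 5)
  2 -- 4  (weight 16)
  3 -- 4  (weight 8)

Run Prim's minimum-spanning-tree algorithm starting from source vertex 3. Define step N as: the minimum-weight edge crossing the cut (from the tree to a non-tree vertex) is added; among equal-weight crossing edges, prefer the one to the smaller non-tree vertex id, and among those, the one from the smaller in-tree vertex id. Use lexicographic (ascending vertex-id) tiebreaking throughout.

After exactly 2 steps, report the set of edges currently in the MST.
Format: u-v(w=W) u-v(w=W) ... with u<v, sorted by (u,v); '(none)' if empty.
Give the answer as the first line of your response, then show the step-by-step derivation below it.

1-3(w=4) 2-3(w=5)

step 1: add edge 1-3 (w=4); MST = {1-3(w=4)}
step 2: add edge 2-3 (w=5); MST = {1-3(w=4) 2-3(w=5)}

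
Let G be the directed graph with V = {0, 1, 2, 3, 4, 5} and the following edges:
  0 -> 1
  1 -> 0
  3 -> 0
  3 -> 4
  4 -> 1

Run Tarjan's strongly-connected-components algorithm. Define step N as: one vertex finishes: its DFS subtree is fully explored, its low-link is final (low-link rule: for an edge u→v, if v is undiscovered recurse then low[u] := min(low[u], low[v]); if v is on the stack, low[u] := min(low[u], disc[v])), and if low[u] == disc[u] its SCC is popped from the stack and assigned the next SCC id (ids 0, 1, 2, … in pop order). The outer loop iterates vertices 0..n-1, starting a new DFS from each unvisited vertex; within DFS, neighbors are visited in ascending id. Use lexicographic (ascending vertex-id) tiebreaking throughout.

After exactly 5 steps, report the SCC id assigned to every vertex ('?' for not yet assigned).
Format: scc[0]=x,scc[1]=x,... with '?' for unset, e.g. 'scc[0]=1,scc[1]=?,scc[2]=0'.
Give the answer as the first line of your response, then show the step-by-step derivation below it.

scc[0]=0,scc[1]=0,scc[2]=1,scc[3]=3,scc[4]=2,scc[5]=?

step 1: low=(low[0]=0,low[1]=0,low[2]=?,low[3]=?,low[4]=?,low[5]=?); scc=(scc[0]=?,scc[1]=?,scc[2]=?,scc[3]=?,scc[4]=?,scc[5]=?)
step 2: low=(low[0]=0,low[1]=0,low[2]=?,low[3]=?,low[4]=?,low[5]=?); scc=(scc[0]=0,scc[1]=0,scc[2]=?,scc[3]=?,scc[4]=?,scc[5]=?)
step 3: low=(low[0]=0,low[1]=0,low[2]=2,low[3]=?,low[4]=?,low[5]=?); scc=(scc[0]=0,scc[1]=0,scc[2]=1,scc[3]=?,scc[4]=?,scc[5]=?)
step 4: low=(low[0]=0,low[1]=0,low[2]=2,low[3]=3,low[4]=4,low[5]=?); scc=(scc[0]=0,scc[1]=0,scc[2]=1,scc[3]=?,scc[4]=2,scc[5]=?)
step 5: low=(low[0]=0,low[1]=0,low[2]=2,low[3]=3,low[4]=4,low[5]=?); scc=(scc[0]=0,scc[1]=0,scc[2]=1,scc[3]=3,scc[4]=2,scc[5]=?)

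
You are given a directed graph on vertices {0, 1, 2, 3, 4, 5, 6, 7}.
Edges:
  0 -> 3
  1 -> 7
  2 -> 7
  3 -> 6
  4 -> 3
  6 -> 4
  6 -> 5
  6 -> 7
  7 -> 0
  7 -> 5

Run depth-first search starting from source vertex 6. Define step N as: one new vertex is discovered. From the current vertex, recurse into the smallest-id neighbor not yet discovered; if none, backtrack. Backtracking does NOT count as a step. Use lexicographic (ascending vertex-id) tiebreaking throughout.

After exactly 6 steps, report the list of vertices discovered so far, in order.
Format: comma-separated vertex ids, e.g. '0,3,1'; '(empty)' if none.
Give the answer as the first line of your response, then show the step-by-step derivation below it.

6,4,3,5,7,0

step 1: discover 6; path=6; order=6
step 2: discover 4; path=6>4; order=6,4
step 3: discover 3; path=6>4>3; order=6,4,3
step 4: discover 5; path=6>5; order=6,4,3,5
step 5: discover 7; path=6>7; order=6,4,3,5,7
step 6: discover 0; path=6>7>0; order=6,4,3,5,7,0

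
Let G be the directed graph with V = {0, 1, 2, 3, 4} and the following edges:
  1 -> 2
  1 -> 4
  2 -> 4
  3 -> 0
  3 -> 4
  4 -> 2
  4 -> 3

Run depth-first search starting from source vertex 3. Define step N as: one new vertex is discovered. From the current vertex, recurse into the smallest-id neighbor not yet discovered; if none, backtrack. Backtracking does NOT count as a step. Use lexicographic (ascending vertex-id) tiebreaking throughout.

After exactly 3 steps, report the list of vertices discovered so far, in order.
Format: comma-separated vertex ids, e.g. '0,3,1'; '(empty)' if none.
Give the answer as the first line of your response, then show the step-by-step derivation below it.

3,0,4

step 1: discover 3; path=3; order=3
step 2: discover 0; path=3>0; order=3,0
step 3: discover 4; path=3>4; order=3,0,4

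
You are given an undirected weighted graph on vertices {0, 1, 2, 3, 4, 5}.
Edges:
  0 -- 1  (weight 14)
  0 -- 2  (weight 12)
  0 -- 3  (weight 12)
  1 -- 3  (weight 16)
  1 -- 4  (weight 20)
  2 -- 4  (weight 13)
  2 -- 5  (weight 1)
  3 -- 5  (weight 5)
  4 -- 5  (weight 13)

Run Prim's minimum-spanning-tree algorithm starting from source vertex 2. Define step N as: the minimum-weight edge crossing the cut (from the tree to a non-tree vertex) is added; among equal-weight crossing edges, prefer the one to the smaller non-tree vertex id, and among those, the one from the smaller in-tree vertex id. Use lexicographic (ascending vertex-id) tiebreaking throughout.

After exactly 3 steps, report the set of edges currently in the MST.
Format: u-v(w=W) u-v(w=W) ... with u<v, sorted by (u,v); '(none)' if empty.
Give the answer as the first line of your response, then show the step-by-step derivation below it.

0-2(w=12) 2-5(w=1) 3-5(w=5)

step 1: add edge 2-5 (w=1); MST = {2-5(w=1)}
step 2: add edge 3-5 (w=5); MST = {2-5(w=1) 3-5(w=5)}
step 3: add edge 0-2 (w=12); MST = {0-2(w=12) 2-5(w=1) 3-5(w=5)}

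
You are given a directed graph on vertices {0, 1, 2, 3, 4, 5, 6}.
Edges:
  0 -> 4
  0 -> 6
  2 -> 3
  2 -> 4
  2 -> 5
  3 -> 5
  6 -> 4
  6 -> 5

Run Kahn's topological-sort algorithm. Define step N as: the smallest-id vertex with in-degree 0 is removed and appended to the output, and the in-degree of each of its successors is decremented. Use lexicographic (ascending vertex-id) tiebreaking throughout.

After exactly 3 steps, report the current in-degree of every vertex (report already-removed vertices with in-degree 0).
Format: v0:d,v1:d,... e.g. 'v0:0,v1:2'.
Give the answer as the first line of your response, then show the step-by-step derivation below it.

v0:0,v1:0,v2:0,v3:0,v4:1,v5:2,v6:0

step 1: output 0; order=[0]; indeg=(0,0,0,1,2,3,0)
step 2: output 1; order=[0,1]; indeg=(0,0,0,1,2,3,0)
step 3: output 2; order=[0,1,2]; indeg=(0,0,0,0,1,2,0)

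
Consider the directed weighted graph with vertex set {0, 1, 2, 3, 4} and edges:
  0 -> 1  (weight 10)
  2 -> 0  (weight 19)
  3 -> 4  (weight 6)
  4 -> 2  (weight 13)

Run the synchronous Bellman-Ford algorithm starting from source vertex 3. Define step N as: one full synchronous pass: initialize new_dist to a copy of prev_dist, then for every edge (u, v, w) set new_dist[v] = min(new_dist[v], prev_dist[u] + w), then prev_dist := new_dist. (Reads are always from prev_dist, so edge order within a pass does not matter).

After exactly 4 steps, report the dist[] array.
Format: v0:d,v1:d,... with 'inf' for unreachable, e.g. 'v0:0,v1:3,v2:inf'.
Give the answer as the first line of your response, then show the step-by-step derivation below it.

v0:38,v1:48,v2:19,v3:0,v4:6

step 1: dist = v0:inf,v1:inf,v2:inf,v3:0,v4:6
step 2: dist = v0:inf,v1:inf,v2:19,v3:0,v4:6
step 3: dist = v0:38,v1:inf,v2:19,v3:0,v4:6
step 4: dist = v0:38,v1:48,v2:19,v3:0,v4:6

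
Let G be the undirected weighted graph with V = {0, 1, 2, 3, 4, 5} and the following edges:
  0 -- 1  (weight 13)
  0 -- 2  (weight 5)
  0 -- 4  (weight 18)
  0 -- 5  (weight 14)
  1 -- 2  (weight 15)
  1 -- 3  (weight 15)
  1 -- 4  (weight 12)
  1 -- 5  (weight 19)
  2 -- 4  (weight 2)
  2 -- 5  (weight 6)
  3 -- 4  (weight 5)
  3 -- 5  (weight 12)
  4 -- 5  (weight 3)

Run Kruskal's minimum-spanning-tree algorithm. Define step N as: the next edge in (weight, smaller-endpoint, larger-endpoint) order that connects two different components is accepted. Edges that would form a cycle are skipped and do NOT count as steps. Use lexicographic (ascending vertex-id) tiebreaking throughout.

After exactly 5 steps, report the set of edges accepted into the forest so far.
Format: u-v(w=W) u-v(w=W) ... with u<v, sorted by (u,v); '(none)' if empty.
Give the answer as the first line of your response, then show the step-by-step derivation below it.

0-2(w=5) 1-4(w=12) 2-4(w=2) 3-4(w=5) 4-5(w=3)

step 1: add edge 2-4 (w=2); MST = {2-4(w=2)}
step 2: add edge 4-5 (w=3); MST = {2-4(w=2) 4-5(w=3)}
step 3: add edge 0-2 (w=5); MST = {0-2(w=5) 2-4(w=2) 4-5(w=3)}
step 4: add edge 3-4 (w=5); MST = {0-2(w=5) 2-4(w=2) 3-4(w=5) 4-5(w=3)}
step 5: add edge 1-4 (w=12); MST = {0-2(w=5) 1-4(w=12) 2-4(w=2) 3-4(w=5) 4-5(w=3)}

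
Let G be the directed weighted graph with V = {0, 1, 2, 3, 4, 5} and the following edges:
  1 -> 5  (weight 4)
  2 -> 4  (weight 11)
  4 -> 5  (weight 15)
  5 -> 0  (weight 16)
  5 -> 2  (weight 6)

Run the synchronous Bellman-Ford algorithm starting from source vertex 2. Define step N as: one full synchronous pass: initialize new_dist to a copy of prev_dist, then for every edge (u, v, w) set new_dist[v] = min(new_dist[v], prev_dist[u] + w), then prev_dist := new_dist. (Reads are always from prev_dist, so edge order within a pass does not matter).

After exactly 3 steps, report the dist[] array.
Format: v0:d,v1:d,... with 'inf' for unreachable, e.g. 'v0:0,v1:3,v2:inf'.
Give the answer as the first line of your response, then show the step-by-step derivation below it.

v0:42,v1:inf,v2:0,v3:inf,v4:11,v5:26

step 1: dist = v0:inf,v1:inf,v2:0,v3:inf,v4:11,v5:inf
step 2: dist = v0:inf,v1:inf,v2:0,v3:inf,v4:11,v5:26
step 3: dist = v0:42,v1:inf,v2:0,v3:inf,v4:11,v5:26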